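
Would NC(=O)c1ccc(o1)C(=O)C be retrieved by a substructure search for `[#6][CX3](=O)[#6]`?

The pattern [#6][CX3](=O)[#6] describes a carbonyl carbon (no H) flanked by two carbons — a ketone.
The molecule carries an acetyl/ketone group (-C(=O)CH3), whose atoms satisfy every constraint of the query, so the pattern matches.

Yes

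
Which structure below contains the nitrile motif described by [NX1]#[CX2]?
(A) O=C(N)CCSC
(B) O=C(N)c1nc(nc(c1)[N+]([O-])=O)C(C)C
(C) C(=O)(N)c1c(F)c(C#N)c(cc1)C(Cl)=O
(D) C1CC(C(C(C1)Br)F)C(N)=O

[NX1]#[CX2] describes a nitrogen triple-bonded to a two-connected carbon (a nitrile).
(A) has a primary amide (-C(=O)NH2) but the nitrogen is NX3, not NX1.
(B) has a nitro group (-[N+](=O)[O-]) but there is no C#N triple bond.
(C) contains a nitrile (-C#N), which satisfies every atom and bond constraint.
(D) has a primary amide (-C(=O)NH2) but the nitrogen is NX3, not NX1.
So the answer is (C).

C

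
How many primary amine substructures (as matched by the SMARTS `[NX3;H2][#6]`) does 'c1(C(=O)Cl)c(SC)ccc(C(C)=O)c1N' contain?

[NX3;H2][#6] is the SMARTS for a primary amine: a trivalent nitrogen with two H attached to carbon.
Exactly one fragment in the molecule meets all constraints, giving 1 match.

1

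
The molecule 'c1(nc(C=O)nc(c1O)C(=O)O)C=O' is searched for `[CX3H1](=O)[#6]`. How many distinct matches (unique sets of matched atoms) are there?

2

[CX3H1](=O)[#6] is the SMARTS for an aldehyde: an sp2 carbon with one H, double-bonded to O and single-bonded to carbon.
The molecule carries 2 separate instances of an aldehyde (-CHO) meeting every constraint; each maps to a distinct set of atoms, giving 2 matches.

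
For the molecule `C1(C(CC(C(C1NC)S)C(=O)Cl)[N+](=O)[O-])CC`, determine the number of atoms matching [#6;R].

6

The query [#6;R] means: carbon that is part of a ring.
Check the 17 heavy atoms by environment: 6× C (in 6-ring) → match; 1× N (acyclic) → no; 4× C (acyclic) → no; 1× N (charge +1, acyclic) → no; 1× O (charge -1, acyclic) → no; 2× O (acyclic) → no; 1× Cl (acyclic) → no; 1× S (acyclic) → no.
That gives 6 matching atoms.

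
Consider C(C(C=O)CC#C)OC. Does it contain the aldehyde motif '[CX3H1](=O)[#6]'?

The pattern [CX3H1](=O)[#6] describes an sp2 carbon with one H, double-bonded to O and single-bonded to carbon — an aldehyde.
The molecule carries an aldehyde (-CHO), whose atoms satisfy every constraint of the query, so the pattern matches.

Yes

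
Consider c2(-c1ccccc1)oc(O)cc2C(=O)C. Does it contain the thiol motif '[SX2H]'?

No

The pattern [SX2H] describes an aliphatic sulfur with two connections, one being H — a thiol.
The closest candidate here is a hydroxyl group (-OH), but it is an -OH, not an -SH. No other fragment satisfies the full query, so there is no match.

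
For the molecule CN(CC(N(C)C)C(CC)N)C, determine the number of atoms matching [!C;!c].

The query [!C;!c] means: neither aliphatic nor aromatic carbon — same as [!#6].
Check the 12 heavy atoms by environment: 9× C → no; 3× N → match.
That gives 3 matching atoms.

3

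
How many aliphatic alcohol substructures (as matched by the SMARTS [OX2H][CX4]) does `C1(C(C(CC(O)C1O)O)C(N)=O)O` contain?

[OX2H][CX4] is the SMARTS for an aliphatic alcohol: a hydroxyl oxygen bound to an sp3 (X4) carbon.
The molecule carries 4 separate instances of a hydroxyl group (-OH) meeting every constraint; each maps to a distinct set of atoms, giving 4 matches.

4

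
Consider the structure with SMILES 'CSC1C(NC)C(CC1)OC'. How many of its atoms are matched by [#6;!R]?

3

Check the 11 heavy atoms by environment: 5× C (in 5-ring) → no; 1× N (acyclic) → no; 3× C (acyclic) → match; 1× O (acyclic) → no; 1× S (acyclic) → no.
That gives 3 matching atoms.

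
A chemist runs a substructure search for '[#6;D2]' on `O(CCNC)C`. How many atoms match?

2

Check the 6 heavy atoms by environment: 2× C (D2) → match; 1× N (D2) → no; 2× C (D1) → no; 1× O (D2) → no.
That gives 2 matching atoms.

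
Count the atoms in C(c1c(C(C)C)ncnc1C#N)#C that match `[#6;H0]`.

5

The query [#6;H0] means: any carbon with no attached hydrogen.
Check the 13 heavy atoms by environment: 2× n (aromatic, H0) → no; 1× c (aromatic, H1) → no; 3× c (aromatic, H0) → match; 2× C (H1) → no; 2× C (H3) → no; 2× C (H0) → match; 1× N (H0) → no.
Summing the matching environments: 3 + 2 = 5 matching atoms.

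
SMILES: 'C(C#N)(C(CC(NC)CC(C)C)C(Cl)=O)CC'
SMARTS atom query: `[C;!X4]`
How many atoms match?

The query [C;!X4] means: aliphatic carbon that does not have four total connections.
Check the 17 heavy atoms by environment: 11× C (X4) → no; 1× N (X3) → no; 1× C (X3) → match; 1× O (X1) → no; 1× Cl (X1) → no; 1× C (X2) → match; 1× N (X1) → no.
Summing the matching environments: 1 + 1 = 2 matching atoms.

2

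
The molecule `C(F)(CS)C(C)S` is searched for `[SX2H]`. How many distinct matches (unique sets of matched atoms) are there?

2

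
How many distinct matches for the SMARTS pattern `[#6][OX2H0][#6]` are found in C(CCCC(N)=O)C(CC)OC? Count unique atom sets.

[#6][OX2H0][#6] is the SMARTS for an ether: an aliphatic oxygen bridging two carbons with no H on the oxygen.
Exactly one fragment in the molecule meets all constraints, giving 1 match.

1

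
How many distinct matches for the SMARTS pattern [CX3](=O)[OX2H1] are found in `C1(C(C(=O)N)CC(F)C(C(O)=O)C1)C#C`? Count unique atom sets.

[CX3](=O)[OX2H1] is the SMARTS for a carboxylic acid: an sp2 carbon double-bonded to O and single-bonded to an -OH oxygen.
Exactly one fragment in the molecule meets all constraints, giving 1 match.

1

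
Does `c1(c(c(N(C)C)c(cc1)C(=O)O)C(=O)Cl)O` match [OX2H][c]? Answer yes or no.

The pattern [OX2H][c] describes a hydroxyl oxygen attached to an aromatic carbon — a phenol.
The molecule carries a hydroxyl group (-OH), whose atoms satisfy every constraint of the query, so the pattern matches.

Yes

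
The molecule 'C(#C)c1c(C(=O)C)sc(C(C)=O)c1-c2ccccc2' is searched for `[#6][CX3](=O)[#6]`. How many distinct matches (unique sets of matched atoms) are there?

2

[#6][CX3](=O)[#6] is the SMARTS for a ketone: a carbonyl carbon (no H) flanked by two carbons.
The molecule carries 2 separate instances of an acetyl/ketone group (-C(=O)CH3) meeting every constraint; each maps to a distinct set of atoms, giving 2 matches.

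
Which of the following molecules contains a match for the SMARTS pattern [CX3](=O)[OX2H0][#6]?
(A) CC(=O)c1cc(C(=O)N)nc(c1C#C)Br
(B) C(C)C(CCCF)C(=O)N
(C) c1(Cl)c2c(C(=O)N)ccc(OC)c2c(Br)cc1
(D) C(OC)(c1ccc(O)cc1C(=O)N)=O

[CX3](=O)[OX2H0][#6] describes a carbonyl carbon bonded to an oxygen that is itself bonded to carbon (no H on that O) (an ester).
(A) has a primary amide (-C(=O)NH2) but the carbonyl is bonded to N, not to an O-C linkage.
(B) has a primary amide (-C(=O)NH2) but the carbonyl is bonded to N, not to an O-C linkage.
(C) has a primary amide (-C(=O)NH2) but the carbonyl is bonded to N, not to an O-C linkage.
(D) contains a methyl-ester group (-C(=O)OCH3), which satisfies every atom and bond constraint.
So the answer is (D).

D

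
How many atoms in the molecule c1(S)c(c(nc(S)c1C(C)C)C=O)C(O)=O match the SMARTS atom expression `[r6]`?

6

Check the 16 heavy atoms by environment: 1× n (aromatic, in 6-ring) → match; 5× c (aromatic, in 6-ring) → match; 2× S (acyclic) → no; 5× C (acyclic) → no; 3× O (acyclic) → no.
Summing the matching environments: 1 + 5 = 6 matching atoms.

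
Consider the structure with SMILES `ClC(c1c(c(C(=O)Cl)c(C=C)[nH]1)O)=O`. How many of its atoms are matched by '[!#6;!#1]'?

6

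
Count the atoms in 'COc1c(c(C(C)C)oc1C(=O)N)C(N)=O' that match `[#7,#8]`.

6

The query [#7,#8] means: nitrogen or oxygen (comma = OR).
Check the 16 heavy atoms by environment: 1× o (aromatic) → match; 4× c (aromatic) → no; 6× C → no; 3× O → match; 2× N → match.
Summing the matching environments: 1 + 3 + 2 = 6 matching atoms.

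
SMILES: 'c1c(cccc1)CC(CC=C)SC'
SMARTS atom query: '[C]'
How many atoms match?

Check the 13 heavy atoms by environment: 6× C → match; 6× c (aromatic) → no; 1× S → no.
That gives 6 matching atoms.

6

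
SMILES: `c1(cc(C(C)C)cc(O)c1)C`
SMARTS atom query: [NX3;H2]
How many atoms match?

0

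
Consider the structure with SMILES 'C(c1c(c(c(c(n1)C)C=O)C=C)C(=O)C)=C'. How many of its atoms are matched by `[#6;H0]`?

6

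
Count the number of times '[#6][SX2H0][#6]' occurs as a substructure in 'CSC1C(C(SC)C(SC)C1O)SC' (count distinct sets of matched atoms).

4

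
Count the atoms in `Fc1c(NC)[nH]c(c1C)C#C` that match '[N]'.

1

The query [N] means: uppercase N matches aliphatic (non-aromatic) nitrogen only.
Check the 11 heavy atoms by environment: 1× n (aromatic) → no; 4× c (aromatic) → no; 1× F → no; 1× N → match; 4× C → no.
That gives 1 matching atom.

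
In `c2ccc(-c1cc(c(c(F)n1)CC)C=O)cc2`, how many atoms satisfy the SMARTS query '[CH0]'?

0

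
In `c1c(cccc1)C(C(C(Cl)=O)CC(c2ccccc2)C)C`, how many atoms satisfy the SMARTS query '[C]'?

The query [C] means: uppercase C matches aliphatic (non-aromatic) carbon only.
Check the 21 heavy atoms by environment: 7× C → match; 12× c (aromatic) → no; 1× O → no; 1× Cl → no.
That gives 7 matching atoms.

7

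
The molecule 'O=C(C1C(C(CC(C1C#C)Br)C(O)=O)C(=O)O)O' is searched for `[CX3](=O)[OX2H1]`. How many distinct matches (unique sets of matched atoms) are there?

3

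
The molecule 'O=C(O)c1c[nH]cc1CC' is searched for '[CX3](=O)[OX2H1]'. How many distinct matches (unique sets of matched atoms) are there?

1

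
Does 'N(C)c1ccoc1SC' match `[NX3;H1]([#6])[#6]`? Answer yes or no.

Yes

The pattern [NX3;H1]([#6])[#6] describes a trivalent nitrogen with one H, bonded to two carbons — a secondary amine.
The molecule carries an N-methylamino group (-NHCH3), whose atoms satisfy every constraint of the query, so the pattern matches.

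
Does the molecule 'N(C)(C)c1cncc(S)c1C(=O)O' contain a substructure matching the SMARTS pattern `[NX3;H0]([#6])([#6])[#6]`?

Yes

The pattern [NX3;H0]([#6])([#6])[#6] describes a trivalent nitrogen with no H, bonded to three carbons — a tertiary amine.
The molecule carries a dimethylamino group (-N(CH3)2), whose atoms satisfy every constraint of the query, so the pattern matches.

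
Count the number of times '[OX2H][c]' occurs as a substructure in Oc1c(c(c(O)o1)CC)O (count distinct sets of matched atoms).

3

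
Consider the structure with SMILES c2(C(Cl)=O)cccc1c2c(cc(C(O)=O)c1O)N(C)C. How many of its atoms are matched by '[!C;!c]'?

6

The query [!C;!c] means: neither aliphatic nor aromatic carbon — same as [!#6].
Check the 20 heavy atoms by environment: 10× c (aromatic) → no; 1× N → match; 4× C → no; 4× O → match; 1× Cl → match.
Summing the matching environments: 1 + 4 + 1 = 6 matching atoms.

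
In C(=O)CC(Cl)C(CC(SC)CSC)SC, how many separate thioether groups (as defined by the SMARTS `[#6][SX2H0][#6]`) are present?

[#6][SX2H0][#6] is the SMARTS for a thioether: an aliphatic sulfur bridging two carbons with no H on the sulfur.
The molecule carries 3 separate instances of a methylthio ether (-SCH3) meeting every constraint; each maps to a distinct set of atoms, giving 3 matches.

3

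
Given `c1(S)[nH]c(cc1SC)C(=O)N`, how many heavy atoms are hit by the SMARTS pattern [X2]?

2

The query [X2] means: any atom with exactly two total connections (bonds + H).
Check the 11 heavy atoms by environment: 1× n (aromatic, X3) → no; 4× c (aromatic, X3) → no; 2× S (X2) → match; 1× C (X4) → no; 1× C (X3) → no; 1× O (X1) → no; 1× N (X3) → no.
That gives 2 matching atoms.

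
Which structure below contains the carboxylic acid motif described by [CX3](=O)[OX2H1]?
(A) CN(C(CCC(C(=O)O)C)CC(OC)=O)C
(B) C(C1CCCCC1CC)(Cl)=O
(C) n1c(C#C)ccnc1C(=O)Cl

A

[CX3](=O)[OX2H1] describes an sp2 carbon double-bonded to O and single-bonded to an -OH oxygen (a carboxylic acid).
(A) contains a carboxylic acid group (-C(=O)OH), which satisfies every atom and bond constraint.
(B) has an acyl chloride (-C(=O)Cl) but the carbonyl is bonded to Cl, not to an -OH oxygen.
(C) has an acyl chloride (-C(=O)Cl) but the carbonyl is bonded to Cl, not to an -OH oxygen.
So the answer is (A).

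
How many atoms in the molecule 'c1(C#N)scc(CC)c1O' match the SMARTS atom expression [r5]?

5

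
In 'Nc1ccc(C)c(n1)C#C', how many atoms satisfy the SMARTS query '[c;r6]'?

Check the 10 heavy atoms by environment: 1× n (aromatic, in 6-ring) → no; 5× c (aromatic, in 6-ring) → match; 1× N (acyclic) → no; 3× C (acyclic) → no.
That gives 5 matching atoms.

5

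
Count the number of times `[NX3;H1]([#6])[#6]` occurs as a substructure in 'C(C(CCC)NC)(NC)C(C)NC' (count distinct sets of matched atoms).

3

[NX3;H1]([#6])[#6] is the SMARTS for a secondary amine: a trivalent nitrogen with one H, bonded to two carbons.
The molecule carries 3 separate instances of an N-methylamino group (-NHCH3) meeting every constraint; each maps to a distinct set of atoms, giving 3 matches.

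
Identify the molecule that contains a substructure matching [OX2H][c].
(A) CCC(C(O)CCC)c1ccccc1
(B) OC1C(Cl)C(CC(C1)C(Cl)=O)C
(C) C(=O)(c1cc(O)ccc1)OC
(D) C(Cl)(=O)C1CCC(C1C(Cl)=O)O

C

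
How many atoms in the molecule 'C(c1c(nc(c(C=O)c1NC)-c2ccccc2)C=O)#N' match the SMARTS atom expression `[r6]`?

The query [r6] means: r6 matches atoms in a six-membered ring.
Check the 20 heavy atoms by environment: 1× n (aromatic, in 6-ring) → match; 11× c (aromatic, in 6-ring) → match; 4× C (acyclic) → no; 2× N (acyclic) → no; 2× O (acyclic) → no.
Summing the matching environments: 1 + 11 = 12 matching atoms.

12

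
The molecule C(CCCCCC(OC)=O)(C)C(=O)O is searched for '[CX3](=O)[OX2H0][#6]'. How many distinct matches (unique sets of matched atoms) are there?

1

[CX3](=O)[OX2H0][#6] is the SMARTS for an ester: a carbonyl carbon bonded to an oxygen that is itself bonded to carbon (no H on that O).
Exactly one fragment in the molecule meets all constraints, giving 1 match.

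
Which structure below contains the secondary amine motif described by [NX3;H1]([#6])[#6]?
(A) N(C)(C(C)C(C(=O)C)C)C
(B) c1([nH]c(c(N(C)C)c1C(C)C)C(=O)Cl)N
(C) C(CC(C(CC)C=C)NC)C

C

[NX3;H1]([#6])[#6] describes a trivalent nitrogen with one H, bonded to two carbons (a secondary amine).
(A) has a dimethylamino group (-N(CH3)2) but the nitrogen has H0, not H1.
(B) has a primary amino group (-NH2) but the nitrogen has H2 and only one carbon neighbour.
(C) contains an N-methylamino group (-NHCH3), which satisfies every atom and bond constraint.
So the answer is (C).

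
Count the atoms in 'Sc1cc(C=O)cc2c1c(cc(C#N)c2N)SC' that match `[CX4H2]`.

Check the 18 heavy atoms by environment: 7× c (aromatic, H0, X3) → no; 3× c (aromatic, H1, X3) → no; 1× C (H1, X3) → no; 1× O (H0, X1) → no; 1× S (H1, X2) → no; 1× C (H0, X2) → no; 1× N (H0, X1) → no; 1× N (H2, X3) → no; 1× S (H0, X2) → no; 1× C (H3, X4) → no.
No environment satisfies the query, so 0 matching atoms.

0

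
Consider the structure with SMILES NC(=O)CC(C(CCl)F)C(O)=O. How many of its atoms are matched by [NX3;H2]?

1

Check the 12 heavy atoms by environment: 2× C (H2, X4) → no; 2× C (H1, X4) → no; 2× C (H0, X3) → no; 2× O (H0, X1) → no; 1× N (H2, X3) → match; 1× F (H0, X1) → no; 1× O (H1, X2) → no; 1× Cl (H0, X1) → no.
That gives 1 matching atom.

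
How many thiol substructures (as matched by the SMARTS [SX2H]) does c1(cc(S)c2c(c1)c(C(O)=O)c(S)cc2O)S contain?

[SX2H] is the SMARTS for a thiol: an aliphatic sulfur with two connections, one being H.
The molecule carries 3 separate instances of a thiol (-SH) meeting every constraint; each maps to a distinct set of atoms, giving 3 matches.

3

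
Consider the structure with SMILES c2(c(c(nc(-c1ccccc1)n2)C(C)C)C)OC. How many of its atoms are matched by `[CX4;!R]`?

Check the 18 heavy atoms by environment: 2× n (aromatic, X2, in 6-ring) → no; 10× c (aromatic, X3, in 6-ring) → no; 5× C (X4, acyclic) → match; 1× O (X2, acyclic) → no.
That gives 5 matching atoms.

5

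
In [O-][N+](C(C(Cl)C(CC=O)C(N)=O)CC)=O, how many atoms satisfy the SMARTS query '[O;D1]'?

4

Check the 15 heavy atoms by environment: 3× C (D2) → no; 4× C (D3) → no; 1× N (charge +1, D3) → no; 1× O (charge -1, D1) → match; 3× O (D1) → match; 1× Cl (D1) → no; 1× C (D1) → no; 1× N (D1) → no.
Summing the matching environments: 1 + 3 = 4 matching atoms.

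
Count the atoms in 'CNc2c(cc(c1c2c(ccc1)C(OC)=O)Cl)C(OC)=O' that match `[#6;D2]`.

4

The query [#6;D2] means: any carbon bonded to exactly two heavy atoms.
Check the 21 heavy atoms by environment: 6× c (aromatic, D3) → no; 4× c (aromatic, D2) → match; 2× C (D3) → no; 2× O (D1) → no; 2× O (D2) → no; 3× C (D1) → no; 1× N (D2) → no; 1× Cl (D1) → no.
That gives 4 matching atoms.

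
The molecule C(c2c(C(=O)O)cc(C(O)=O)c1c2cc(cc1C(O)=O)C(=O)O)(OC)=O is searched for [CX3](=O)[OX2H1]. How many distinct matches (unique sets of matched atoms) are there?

4

[CX3](=O)[OX2H1] is the SMARTS for a carboxylic acid: an sp2 carbon double-bonded to O and single-bonded to an -OH oxygen.
The molecule carries 4 separate instances of a carboxylic acid group (-C(=O)OH) meeting every constraint; each maps to a distinct set of atoms, giving 4 matches.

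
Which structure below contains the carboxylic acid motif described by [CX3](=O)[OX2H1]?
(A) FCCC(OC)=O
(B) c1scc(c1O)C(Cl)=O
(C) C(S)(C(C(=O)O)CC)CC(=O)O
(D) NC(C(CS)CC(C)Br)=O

C

[CX3](=O)[OX2H1] describes an sp2 carbon double-bonded to O and single-bonded to an -OH oxygen (a carboxylic acid).
(A) has a methyl-ester group (-C(=O)OCH3) but the singly-bonded O has no H (OX2H0, not OX2H1).
(B) has an acyl chloride (-C(=O)Cl) but the carbonyl is bonded to Cl, not to an -OH oxygen.
(C) contains a carboxylic acid group (-C(=O)OH), which satisfies every atom and bond constraint.
(D) has a primary amide (-C(=O)NH2) but the carbonyl is bonded to N, not to an -OH oxygen.
So the answer is (C).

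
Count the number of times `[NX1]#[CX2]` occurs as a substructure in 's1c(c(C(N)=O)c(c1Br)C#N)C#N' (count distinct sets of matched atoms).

2

[NX1]#[CX2] is the SMARTS for a nitrile: a nitrogen triple-bonded to a two-connected carbon.
The molecule carries 2 separate instances of a nitrile (-C#N) meeting every constraint; each maps to a distinct set of atoms, giving 2 matches.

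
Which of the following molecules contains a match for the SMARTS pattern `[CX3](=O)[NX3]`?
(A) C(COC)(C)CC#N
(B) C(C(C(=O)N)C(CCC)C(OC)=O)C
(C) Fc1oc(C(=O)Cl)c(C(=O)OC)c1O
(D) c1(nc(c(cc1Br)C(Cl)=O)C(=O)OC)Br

B

[CX3](=O)[NX3] describes a carbonyl carbon bonded to a trivalent nitrogen (an amide).
(A) has a nitrile (-C#N) but the nitrile N is NX1 (triple-bonded), not NX3.
(B) contains a primary amide (-C(=O)NH2), which satisfies every atom and bond constraint.
(C) has a methyl-ester group (-C(=O)OCH3) but the carbonyl is bonded to O, not to an NX3 nitrogen.
(D) has a methyl-ester group (-C(=O)OCH3) but the carbonyl is bonded to O, not to an NX3 nitrogen.
So the answer is (B).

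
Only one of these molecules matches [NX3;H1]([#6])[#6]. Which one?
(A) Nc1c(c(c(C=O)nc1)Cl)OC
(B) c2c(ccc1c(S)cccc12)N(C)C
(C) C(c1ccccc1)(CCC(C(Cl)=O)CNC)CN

[NX3;H1]([#6])[#6] describes a trivalent nitrogen with one H, bonded to two carbons (a secondary amine).
(A) has a primary amino group (-NH2) but the nitrogen has H2 and only one carbon neighbour.
(B) has a dimethylamino group (-N(CH3)2) but the nitrogen has H0, not H1.
(C) contains an N-methylamino group (-NHCH3), which satisfies every atom and bond constraint.
So the answer is (C).

C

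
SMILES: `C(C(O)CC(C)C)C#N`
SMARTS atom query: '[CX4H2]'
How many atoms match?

2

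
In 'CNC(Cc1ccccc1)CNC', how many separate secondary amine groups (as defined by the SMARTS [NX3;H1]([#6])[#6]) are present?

2

[NX3;H1]([#6])[#6] is the SMARTS for a secondary amine: a trivalent nitrogen with one H, bonded to two carbons.
The molecule carries 2 separate instances of an N-methylamino group (-NHCH3) meeting every constraint; each maps to a distinct set of atoms, giving 2 matches.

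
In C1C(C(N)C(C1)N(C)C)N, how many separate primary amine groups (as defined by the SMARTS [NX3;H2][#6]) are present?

[NX3;H2][#6] is the SMARTS for a primary amine: a trivalent nitrogen with two H attached to carbon.
The molecule carries 2 separate instances of a primary amino group (-NH2) meeting every constraint; each maps to a distinct set of atoms, giving 2 matches.

2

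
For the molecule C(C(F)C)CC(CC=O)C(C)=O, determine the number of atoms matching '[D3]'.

3

The query [D3] means: atom with exactly three heavy-atom neighbours.
Check the 12 heavy atoms by environment: 2× C (D1) → no; 3× C (D3) → match; 4× C (D2) → no; 1× F (D1) → no; 2× O (D1) → no.
That gives 3 matching atoms.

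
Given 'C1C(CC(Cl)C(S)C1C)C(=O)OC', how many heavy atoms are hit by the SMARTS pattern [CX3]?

Check the 13 heavy atoms by environment: 8× C (X4) → no; 1× C (X3) → match; 1× O (X1) → no; 1× O (X2) → no; 1× S (X2) → no; 1× Cl (X1) → no.
That gives 1 matching atom.

1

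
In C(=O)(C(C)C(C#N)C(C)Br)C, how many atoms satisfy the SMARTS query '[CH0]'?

The query [CH0] means: aliphatic carbon with no attached hydrogen.
Check the 11 heavy atoms by environment: 3× C (H3) → no; 3× C (H1) → no; 1× Br (H0) → no; 2× C (H0) → match; 1× N (H0) → no; 1× O (H0) → no.
That gives 2 matching atoms.

2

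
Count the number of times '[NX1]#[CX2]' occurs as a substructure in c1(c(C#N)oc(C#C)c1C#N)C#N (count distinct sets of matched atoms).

3

[NX1]#[CX2] is the SMARTS for a nitrile: a nitrogen triple-bonded to a two-connected carbon.
The molecule carries 3 separate instances of a nitrile (-C#N) meeting every constraint; each maps to a distinct set of atoms, giving 3 matches.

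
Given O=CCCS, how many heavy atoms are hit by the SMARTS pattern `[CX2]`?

0

The query [CX2] means: C with X2: aliphatic carbon with exactly 2 total connections.
Check the 5 heavy atoms by environment: 2× C (X4) → no; 1× C (X3) → no; 1× O (X1) → no; 1× S (X2) → no.
No environment satisfies the query, so 0 matching atoms.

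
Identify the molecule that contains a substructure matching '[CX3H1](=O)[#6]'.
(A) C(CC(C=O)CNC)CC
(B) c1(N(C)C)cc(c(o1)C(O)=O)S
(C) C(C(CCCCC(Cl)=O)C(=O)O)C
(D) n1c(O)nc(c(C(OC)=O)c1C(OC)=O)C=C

A

[CX3H1](=O)[#6] describes an sp2 carbon with one H, double-bonded to O and single-bonded to carbon (an aldehyde).
(A) contains an aldehyde (-CHO), which satisfies every atom and bond constraint.
(B) has a carboxylic acid group (-C(=O)OH) but the carbonyl carbon has H0 and is bonded to O, not H1.
(C) has a carboxylic acid group (-C(=O)OH) but the carbonyl carbon has H0 and is bonded to O, not H1.
(D) has a methyl-ester group (-C(=O)OCH3) but the carbonyl carbon has H0, not H1.
So the answer is (A).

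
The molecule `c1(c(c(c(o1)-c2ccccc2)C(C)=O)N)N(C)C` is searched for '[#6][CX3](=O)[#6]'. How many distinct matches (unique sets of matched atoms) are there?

1

[#6][CX3](=O)[#6] is the SMARTS for a ketone: a carbonyl carbon (no H) flanked by two carbons.
Exactly one fragment in the molecule meets all constraints, giving 1 match.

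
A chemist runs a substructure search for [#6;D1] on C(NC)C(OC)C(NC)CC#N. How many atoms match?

3

The query [#6;D1] means: carbon bonded to exactly one heavy atom.
Check the 12 heavy atoms by environment: 3× C (D2) → no; 2× C (D3) → no; 2× N (D2) → no; 3× C (D1) → match; 1× N (D1) → no; 1× O (D2) → no.
That gives 3 matching atoms.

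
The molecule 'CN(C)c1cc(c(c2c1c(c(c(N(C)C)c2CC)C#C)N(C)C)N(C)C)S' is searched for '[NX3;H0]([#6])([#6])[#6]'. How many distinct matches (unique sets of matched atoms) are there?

[NX3;H0]([#6])([#6])[#6] is the SMARTS for a tertiary amine: a trivalent nitrogen with no H, bonded to three carbons.
The molecule carries 4 separate instances of a dimethylamino group (-N(CH3)2) meeting every constraint; each maps to a distinct set of atoms, giving 4 matches.

4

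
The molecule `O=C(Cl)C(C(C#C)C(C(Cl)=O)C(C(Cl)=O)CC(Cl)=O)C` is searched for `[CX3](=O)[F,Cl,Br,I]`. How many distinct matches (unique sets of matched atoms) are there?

4

[CX3](=O)[F,Cl,Br,I] is the SMARTS for an acyl halide: a carbonyl carbon bonded to a halogen.
The molecule carries 4 separate instances of an acyl chloride (-C(=O)Cl) meeting every constraint; each maps to a distinct set of atoms, giving 4 matches.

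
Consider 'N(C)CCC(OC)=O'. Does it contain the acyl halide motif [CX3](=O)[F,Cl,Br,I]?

No

The pattern [CX3](=O)[F,Cl,Br,I] describes a carbonyl carbon bonded to a halogen — an acyl halide.
The closest candidate here is a methyl-ester group (-C(=O)OCH3), but the carbonyl is bonded to -O-C, not to a halogen. No other fragment satisfies the full query, so there is no match.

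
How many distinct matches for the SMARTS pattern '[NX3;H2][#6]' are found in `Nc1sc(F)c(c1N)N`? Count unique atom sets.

3

[NX3;H2][#6] is the SMARTS for a primary amine: a trivalent nitrogen with two H attached to carbon.
The molecule carries 3 separate instances of a primary amino group (-NH2) meeting every constraint; each maps to a distinct set of atoms, giving 3 matches.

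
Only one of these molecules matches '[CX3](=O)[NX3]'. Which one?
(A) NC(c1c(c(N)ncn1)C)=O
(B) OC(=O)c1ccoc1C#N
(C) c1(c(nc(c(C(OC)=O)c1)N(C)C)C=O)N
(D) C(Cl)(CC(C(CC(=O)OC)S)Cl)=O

[CX3](=O)[NX3] describes a carbonyl carbon bonded to a trivalent nitrogen (an amide).
(A) contains a primary amide (-C(=O)NH2), which satisfies every atom and bond constraint.
(B) has a nitrile (-C#N) but the nitrile N is NX1 (triple-bonded), not NX3.
(C) has a methyl-ester group (-C(=O)OCH3) but the carbonyl is bonded to O, not to an NX3 nitrogen.
(D) has a methyl-ester group (-C(=O)OCH3) but the carbonyl is bonded to O, not to an NX3 nitrogen.
So the answer is (A).

A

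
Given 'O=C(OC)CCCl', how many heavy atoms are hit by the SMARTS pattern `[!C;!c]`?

3

The query [!C;!c] means: neither aliphatic nor aromatic carbon — same as [!#6].
Check the 7 heavy atoms by environment: 4× C → no; 1× Cl → match; 2× O → match.
Summing the matching environments: 1 + 2 = 3 matching atoms.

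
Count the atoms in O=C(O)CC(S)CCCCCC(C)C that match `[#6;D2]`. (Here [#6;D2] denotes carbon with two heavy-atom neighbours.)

6

The query [#6;D2] means: any carbon bonded to exactly two heavy atoms.
Check the 14 heavy atoms by environment: 6× C (D2) → match; 3× C (D3) → no; 2× C (D1) → no; 1× S (D1) → no; 2× O (D1) → no.
That gives 6 matching atoms.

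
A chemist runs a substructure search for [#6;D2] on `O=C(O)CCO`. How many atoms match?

2

Check the 6 heavy atoms by environment: 2× C (D2) → match; 1× C (D3) → no; 3× O (D1) → no.
That gives 2 matching atoms.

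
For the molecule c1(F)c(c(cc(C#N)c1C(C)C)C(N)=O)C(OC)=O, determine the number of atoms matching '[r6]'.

The query [r6] means: r6 matches atoms in a six-membered ring.
Check the 19 heavy atoms by environment: 6× c (aromatic, in 6-ring) → match; 7× C (acyclic) → no; 3× O (acyclic) → no; 2× N (acyclic) → no; 1× F (acyclic) → no.
That gives 6 matching atoms.

6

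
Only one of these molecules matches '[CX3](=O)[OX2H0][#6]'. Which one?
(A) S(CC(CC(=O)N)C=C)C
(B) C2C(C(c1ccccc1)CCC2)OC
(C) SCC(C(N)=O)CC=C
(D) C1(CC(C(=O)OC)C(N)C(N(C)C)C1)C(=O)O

D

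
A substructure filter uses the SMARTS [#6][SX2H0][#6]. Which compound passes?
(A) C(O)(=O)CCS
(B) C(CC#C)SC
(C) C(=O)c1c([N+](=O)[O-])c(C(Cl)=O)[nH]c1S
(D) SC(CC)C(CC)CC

B

[#6][SX2H0][#6] describes an aliphatic sulfur bridging two carbons with no H on the sulfur (a thioether).
(A) has a thiol (-SH) but the sulfur has H1, not H0 bridging two carbons.
(B) contains a methylthio ether (-SCH3), which satisfies every atom and bond constraint.
(C) has a thiol (-SH) but the sulfur has H1, not H0 bridging two carbons.
(D) has a thiol (-SH) but the sulfur has H1, not H0 bridging two carbons.
So the answer is (B).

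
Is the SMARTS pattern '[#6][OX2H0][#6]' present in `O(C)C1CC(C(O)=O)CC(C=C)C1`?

The pattern [#6][OX2H0][#6] describes an aliphatic oxygen bridging two carbons with no H on the oxygen — an ether.
The molecule carries a methoxy ether (-OCH3), whose atoms satisfy every constraint of the query, so the pattern matches.

Yes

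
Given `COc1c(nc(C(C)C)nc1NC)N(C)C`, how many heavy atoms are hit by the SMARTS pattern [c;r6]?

4

The query [c;r6] means: aromatic carbon that belongs to a six-membered ring.
Check the 16 heavy atoms by environment: 2× n (aromatic, in 6-ring) → no; 4× c (aromatic, in 6-ring) → match; 1× O (acyclic) → no; 7× C (acyclic) → no; 2× N (acyclic) → no.
That gives 4 matching atoms.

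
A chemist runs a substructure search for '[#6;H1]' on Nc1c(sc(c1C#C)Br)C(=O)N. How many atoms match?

1

The query [#6;H1] means: any carbon bearing exactly one hydrogen.
Check the 12 heavy atoms by environment: 1× s (aromatic, H0) → no; 4× c (aromatic, H0) → no; 2× C (H0) → no; 1× O (H0) → no; 2× N (H2) → no; 1× C (H1) → match; 1× Br (H0) → no.
That gives 1 matching atom.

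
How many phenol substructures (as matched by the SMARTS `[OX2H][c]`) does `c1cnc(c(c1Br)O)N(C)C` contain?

1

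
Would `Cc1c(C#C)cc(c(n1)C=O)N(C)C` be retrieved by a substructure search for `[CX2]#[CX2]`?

The pattern [CX2]#[CX2] describes a carbon-carbon triple bond — an alkyne.
The molecule carries an ethynyl group (-C#CH), whose atoms satisfy every constraint of the query, so the pattern matches.

Yes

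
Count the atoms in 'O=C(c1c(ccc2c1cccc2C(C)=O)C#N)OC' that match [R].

10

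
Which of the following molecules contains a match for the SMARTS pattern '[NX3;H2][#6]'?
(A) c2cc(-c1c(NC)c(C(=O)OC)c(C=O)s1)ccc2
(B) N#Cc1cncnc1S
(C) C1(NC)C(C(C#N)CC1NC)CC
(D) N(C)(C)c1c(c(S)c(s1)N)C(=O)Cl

D

[NX3;H2][#6] describes a trivalent nitrogen with two H attached to carbon (a primary amine).
(A) has an N-methylamino group (-NHCH3) but the nitrogen bears two carbons and only one H (H1), not H2.
(B) has a nitrile (-C#N) but the nitrogen is NX1 (triple-bonded), not NX3 with two H.
(C) has an N-methylamino group (-NHCH3) but the nitrogen bears two carbons and only one H (H1), not H2.
(D) contains a primary amino group (-NH2), which satisfies every atom and bond constraint.
So the answer is (D).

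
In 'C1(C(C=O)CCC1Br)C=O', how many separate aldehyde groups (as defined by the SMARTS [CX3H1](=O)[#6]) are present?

[CX3H1](=O)[#6] is the SMARTS for an aldehyde: an sp2 carbon with one H, double-bonded to O and single-bonded to carbon.
The molecule carries 2 separate instances of an aldehyde (-CHO) meeting every constraint; each maps to a distinct set of atoms, giving 2 matches.

2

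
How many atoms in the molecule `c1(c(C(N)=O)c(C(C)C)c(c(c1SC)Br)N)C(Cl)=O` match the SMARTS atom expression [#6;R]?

6

The query [#6;R] means: carbon that is part of a ring.
Check the 19 heavy atoms by environment: 6× c (aromatic, in 6-ring) → match; 1× S (acyclic) → no; 6× C (acyclic) → no; 2× O (acyclic) → no; 2× N (acyclic) → no; 1× Br (acyclic) → no; 1× Cl (acyclic) → no.
That gives 6 matching atoms.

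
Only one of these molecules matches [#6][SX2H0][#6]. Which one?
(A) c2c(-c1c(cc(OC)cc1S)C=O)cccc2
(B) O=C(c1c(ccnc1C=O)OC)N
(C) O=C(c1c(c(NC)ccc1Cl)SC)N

[#6][SX2H0][#6] describes an aliphatic sulfur bridging two carbons with no H on the sulfur (a thioether).
(A) has a methoxy ether (-OCH3) but the bridging atom is O, not S.
(B) has a methoxy ether (-OCH3) but the bridging atom is O, not S.
(C) contains a methylthio ether (-SCH3), which satisfies every atom and bond constraint.
So the answer is (C).

C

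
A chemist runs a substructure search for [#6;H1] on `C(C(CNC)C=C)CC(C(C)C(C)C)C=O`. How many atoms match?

The query [#6;H1] means: any carbon bearing exactly one hydrogen.
Check the 16 heavy atoms by environment: 4× C (H3) → no; 6× C (H1) → match; 4× C (H2) → no; 1× N (H1) → no; 1× O (H0) → no.
That gives 6 matching atoms.

6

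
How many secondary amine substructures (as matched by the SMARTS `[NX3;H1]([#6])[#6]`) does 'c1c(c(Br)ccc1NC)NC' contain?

2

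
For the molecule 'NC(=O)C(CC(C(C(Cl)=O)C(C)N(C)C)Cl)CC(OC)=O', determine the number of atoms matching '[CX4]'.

10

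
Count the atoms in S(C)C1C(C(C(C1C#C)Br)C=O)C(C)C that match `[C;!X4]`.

3

The query [C;!X4] means: aliphatic carbon that does not have four total connections.
Check the 15 heavy atoms by environment: 9× C (X4) → no; 2× C (X2) → match; 1× Br (X1) → no; 1× S (X2) → no; 1× C (X3) → match; 1× O (X1) → no.
Summing the matching environments: 2 + 1 = 3 matching atoms.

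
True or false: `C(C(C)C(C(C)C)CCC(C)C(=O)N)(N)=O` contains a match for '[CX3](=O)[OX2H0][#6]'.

False

The pattern [CX3](=O)[OX2H0][#6] describes a carbonyl carbon bonded to an oxygen that is itself bonded to carbon (no H on that O) — an ester.
The closest candidate here is a primary amide (-C(=O)NH2), but the carbonyl is bonded to N, not to an O-C linkage. No other fragment satisfies the full query, so there is no match.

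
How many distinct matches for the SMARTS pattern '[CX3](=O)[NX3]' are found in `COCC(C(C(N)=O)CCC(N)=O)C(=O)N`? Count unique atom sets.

3

[CX3](=O)[NX3] is the SMARTS for an amide: a carbonyl carbon bonded to a trivalent nitrogen.
The molecule carries 3 separate instances of a primary amide (-C(=O)NH2) meeting every constraint; each maps to a distinct set of atoms, giving 3 matches.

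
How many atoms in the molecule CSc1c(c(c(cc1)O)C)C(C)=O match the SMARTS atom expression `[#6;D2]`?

The query [#6;D2] means: any carbon bonded to exactly two heavy atoms.
Check the 13 heavy atoms by environment: 4× c (aromatic, D3) → no; 2× c (aromatic, D2) → match; 2× O (D1) → no; 3× C (D1) → no; 1× C (D3) → no; 1× S (D2) → no.
That gives 2 matching atoms.

2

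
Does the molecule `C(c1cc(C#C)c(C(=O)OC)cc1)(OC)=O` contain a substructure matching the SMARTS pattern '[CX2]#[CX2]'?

Yes

The pattern [CX2]#[CX2] describes a carbon-carbon triple bond — an alkyne.
The molecule carries an ethynyl group (-C#CH), whose atoms satisfy every constraint of the query, so the pattern matches.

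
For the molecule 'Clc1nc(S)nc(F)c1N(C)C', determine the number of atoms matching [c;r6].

The query [c;r6] means: aromatic carbon that belongs to a six-membered ring.
Check the 12 heavy atoms by environment: 2× n (aromatic, in 6-ring) → no; 4× c (aromatic, in 6-ring) → match; 1× S (acyclic) → no; 1× N (acyclic) → no; 2× C (acyclic) → no; 1× Cl (acyclic) → no; 1× F (acyclic) → no.
That gives 4 matching atoms.

4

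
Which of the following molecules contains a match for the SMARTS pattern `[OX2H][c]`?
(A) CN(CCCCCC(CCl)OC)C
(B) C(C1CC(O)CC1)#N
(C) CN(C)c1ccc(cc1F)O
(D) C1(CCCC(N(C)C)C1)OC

[OX2H][c] describes a hydroxyl oxygen attached to an aromatic carbon (a phenol).
(A) has a methoxy ether (-OCH3) but the oxygen has H0, not H1.
(B) has a hydroxyl group (-OH) but the -OH is on an aliphatic carbon, not an aromatic c.
(C) contains a hydroxyl group (-OH), which satisfies every atom and bond constraint.
(D) has a methoxy ether (-OCH3) but the oxygen has H0, not H1.
So the answer is (C).

C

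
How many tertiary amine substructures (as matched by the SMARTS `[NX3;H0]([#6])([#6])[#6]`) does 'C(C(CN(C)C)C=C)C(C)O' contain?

[NX3;H0]([#6])([#6])[#6] is the SMARTS for a tertiary amine: a trivalent nitrogen with no H, bonded to three carbons.
Exactly one fragment in the molecule meets all constraints, giving 1 match.

1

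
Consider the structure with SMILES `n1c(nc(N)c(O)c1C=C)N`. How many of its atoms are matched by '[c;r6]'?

4

The query [c;r6] means: aromatic carbon that belongs to a six-membered ring.
Check the 11 heavy atoms by environment: 2× n (aromatic, in 6-ring) → no; 4× c (aromatic, in 6-ring) → match; 1× O (acyclic) → no; 2× C (acyclic) → no; 2× N (acyclic) → no.
That gives 4 matching atoms.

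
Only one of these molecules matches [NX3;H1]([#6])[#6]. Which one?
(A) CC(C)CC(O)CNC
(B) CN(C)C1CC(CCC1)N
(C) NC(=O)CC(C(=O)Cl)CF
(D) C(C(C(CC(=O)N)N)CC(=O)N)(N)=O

A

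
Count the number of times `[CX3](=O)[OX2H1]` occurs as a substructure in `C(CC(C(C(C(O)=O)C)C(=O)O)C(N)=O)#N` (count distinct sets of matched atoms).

[CX3](=O)[OX2H1] is the SMARTS for a carboxylic acid: an sp2 carbon double-bonded to O and single-bonded to an -OH oxygen.
The molecule carries 2 separate instances of a carboxylic acid group (-C(=O)OH) meeting every constraint; each maps to a distinct set of atoms, giving 2 matches.

2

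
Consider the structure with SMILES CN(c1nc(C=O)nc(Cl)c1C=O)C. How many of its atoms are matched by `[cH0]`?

4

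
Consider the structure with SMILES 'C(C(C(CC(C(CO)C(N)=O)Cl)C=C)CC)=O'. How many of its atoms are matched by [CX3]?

4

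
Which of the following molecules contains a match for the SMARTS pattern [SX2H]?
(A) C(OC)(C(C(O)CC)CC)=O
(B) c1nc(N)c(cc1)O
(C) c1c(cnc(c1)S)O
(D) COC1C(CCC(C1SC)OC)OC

[SX2H] describes an aliphatic sulfur with two connections, one being H (a thiol).
(A) has a hydroxyl group (-OH) but it is an -OH, not an -SH.
(B) has a hydroxyl group (-OH) but it is an -OH, not an -SH.
(C) contains a thiol (-SH), which satisfies every atom and bond constraint.
(D) has a methylthio ether (-SCH3) but the sulfur has H0 (bonded to two carbons), not H1.
So the answer is (C).

C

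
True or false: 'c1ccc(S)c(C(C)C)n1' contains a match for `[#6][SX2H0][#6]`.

False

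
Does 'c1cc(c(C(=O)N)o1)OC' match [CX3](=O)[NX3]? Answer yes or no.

Yes

The pattern [CX3](=O)[NX3] describes a carbonyl carbon bonded to a trivalent nitrogen — an amide.
The molecule carries a primary amide (-C(=O)NH2), whose atoms satisfy every constraint of the query, so the pattern matches.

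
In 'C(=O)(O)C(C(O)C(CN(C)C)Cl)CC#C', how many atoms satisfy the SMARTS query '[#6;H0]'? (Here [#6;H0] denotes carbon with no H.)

2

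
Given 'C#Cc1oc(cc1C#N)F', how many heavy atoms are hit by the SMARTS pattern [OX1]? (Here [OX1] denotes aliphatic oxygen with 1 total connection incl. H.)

The query [OX1] means: aliphatic oxygen with one total connection — typically a carbonyl =O or an oxide.
Check the 10 heavy atoms by environment: 1× o (aromatic, X2) → no; 4× c (aromatic, X3) → no; 1× F (X1) → no; 3× C (X2) → no; 1× N (X1) → no.
No environment satisfies the query, so 0 matching atoms.

0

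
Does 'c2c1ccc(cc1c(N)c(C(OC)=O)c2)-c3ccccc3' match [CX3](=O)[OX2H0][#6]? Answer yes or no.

The pattern [CX3](=O)[OX2H0][#6] describes a carbonyl carbon bonded to an oxygen that is itself bonded to carbon (no H on that O) — an ester.
The molecule carries a methyl-ester group (-C(=O)OCH3), whose atoms satisfy every constraint of the query, so the pattern matches.

Yes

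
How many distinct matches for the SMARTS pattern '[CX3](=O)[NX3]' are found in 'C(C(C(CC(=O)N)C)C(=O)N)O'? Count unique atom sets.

[CX3](=O)[NX3] is the SMARTS for an amide: a carbonyl carbon bonded to a trivalent nitrogen.
The molecule carries 2 separate instances of a primary amide (-C(=O)NH2) meeting every constraint; each maps to a distinct set of atoms, giving 2 matches.

2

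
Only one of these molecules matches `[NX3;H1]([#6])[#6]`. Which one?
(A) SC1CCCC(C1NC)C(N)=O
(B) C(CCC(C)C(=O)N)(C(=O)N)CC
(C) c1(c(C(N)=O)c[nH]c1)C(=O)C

[NX3;H1]([#6])[#6] describes a trivalent nitrogen with one H, bonded to two carbons (a secondary amine).
(A) contains an N-methylamino group (-NHCH3), which satisfies every atom and bond constraint.
(B) has a primary amide (-C(=O)NH2) but the -C(=O)NH2 nitrogen has H2, not H1.
(C) has a primary amide (-C(=O)NH2) but the -C(=O)NH2 nitrogen has H2, not H1.
So the answer is (A).

A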